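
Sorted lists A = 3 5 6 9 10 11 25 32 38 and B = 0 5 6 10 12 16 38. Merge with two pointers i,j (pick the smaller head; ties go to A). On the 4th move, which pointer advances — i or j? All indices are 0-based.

i=0 j=0: A[i]=3>B[j]=0 take 0, j++
i=0 j=1: A[i]=3<=B[j]=5 take 3, i++
i=1 j=1: A[i]=5<=B[j]=5 take 5, i++
i=2 j=1: A[i]=6>B[j]=5 take 5, j++

j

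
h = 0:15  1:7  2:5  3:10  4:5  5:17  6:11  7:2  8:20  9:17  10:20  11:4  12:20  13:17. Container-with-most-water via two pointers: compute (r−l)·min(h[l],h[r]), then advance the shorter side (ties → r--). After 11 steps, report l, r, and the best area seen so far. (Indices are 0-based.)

l=8, r=10, best area=195

[0,13] min(15,17)*13=195 best=195 * → l++
[1,13] min(7,17)*12=84 best=195 → l++
[2,13] min(5,17)*11=55 best=195 → l++
[3,13] min(10,17)*10=100 best=195 → l++
[4,13] min(5,17)*9=45 best=195 → l++
[5,13] min(17,17)*8=136 best=195 → r--
[5,12] min(17,20)*7=119 best=195 → l++
[6,12] min(11,20)*6=66 best=195 → l++
[7,12] min(2,20)*5=10 best=195 → l++
[8,12] min(20,20)*4=80 best=195 → r--
[8,11] min(20,4)*3=12 best=195 → r--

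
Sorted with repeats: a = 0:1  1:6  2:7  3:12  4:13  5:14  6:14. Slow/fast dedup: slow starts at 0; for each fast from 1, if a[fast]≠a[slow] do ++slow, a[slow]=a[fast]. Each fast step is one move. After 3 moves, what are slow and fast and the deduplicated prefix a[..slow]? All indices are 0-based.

slow=0 fast=1: a[fast]=6≠a[slow]=1 write a[1]=6, slow++,fast++
slow=1 fast=2: a[fast]=7≠a[slow]=6 write a[2]=7, slow++,fast++
slow=2 fast=3: a[fast]=12≠a[slow]=7 write a[3]=12, slow++,fast++

slow=3, fast=4, prefix=[1, 6, 7, 12]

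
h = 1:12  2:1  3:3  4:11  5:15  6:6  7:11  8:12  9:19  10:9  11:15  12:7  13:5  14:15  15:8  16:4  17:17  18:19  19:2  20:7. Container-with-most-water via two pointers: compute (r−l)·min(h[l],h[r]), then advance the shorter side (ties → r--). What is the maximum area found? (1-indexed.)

max area = 204

l=1 r=20: min(12,7)*19=133 best=133 *, r--
l=1 r=19: min(12,2)*18=36 best=133, r--
l=1 r=18: min(12,19)*17=204 best=204 *, l++
l=2 r=18: min(1,19)*16=16 best=204, l++
l=3 r=18: min(3,19)*15=45 best=204, l++
l=4 r=18: min(11,19)*14=154 best=204, l++
l=5 r=18: min(15,19)*13=195 best=204, l++
l=6 r=18: min(6,19)*12=72 best=204, l++
l=7 r=18: min(11,19)*11=121 best=204, l++
l=8 r=18: min(12,19)*10=120 best=204, l++
l=9 r=18: min(19,19)*9=171 best=204, r--
l=9 r=17: min(19,17)*8=136 best=204, r--
l=9 r=16: min(19,4)*7=28 best=204, r--
l=9 r=15: min(19,8)*6=48 best=204, r--
l=9 r=14: min(19,15)*5=75 best=204, r--
l=9 r=13: min(19,5)*4=20 best=204, r--
l=9 r=12: min(19,7)*3=21 best=204, r--
l=9 r=11: min(19,15)*2=30 best=204, r--
l=9 r=10: min(19,9)*1=9 best=204, r--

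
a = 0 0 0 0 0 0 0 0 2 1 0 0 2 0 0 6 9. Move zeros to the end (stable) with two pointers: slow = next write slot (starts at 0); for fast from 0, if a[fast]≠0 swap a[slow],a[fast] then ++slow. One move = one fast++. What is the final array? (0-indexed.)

[2, 1, 2, 6, 9, 0, 0, 0, 0, 0, 0, 0, 0, 0, 0, 0, 0]

(s=0,f=0) a[fast]=0 → fast++
(s=0,f=1) a[fast]=0 → fast++
(s=0,f=2) a[fast]=0 → fast++
(s=0,f=3) a[fast]=0 → fast++
(s=0,f=4) a[fast]=0 → fast++
(s=0,f=5) a[fast]=0 → fast++
(s=0,f=6) a[fast]=0 → fast++
(s=0,f=7) a[fast]=0 → fast++
(s=0,f=8) a[fast]=2≠0 swap→a[0]=2 → slow++,fast++
(s=1,f=9) a[fast]=1≠0 swap→a[1]=1 → slow++,fast++
(s=2,f=10) a[fast]=0 → fast++
(s=2,f=11) a[fast]=0 → fast++
(s=2,f=12) a[fast]=2≠0 swap→a[2]=2 → slow++,fast++
(s=3,f=13) a[fast]=0 → fast++
(s=3,f=14) a[fast]=0 → fast++
(s=3,f=15) a[fast]=6≠0 swap→a[3]=6 → slow++,fast++
(s=4,f=16) a[fast]=9≠0 swap→a[4]=9 → slow++,fast++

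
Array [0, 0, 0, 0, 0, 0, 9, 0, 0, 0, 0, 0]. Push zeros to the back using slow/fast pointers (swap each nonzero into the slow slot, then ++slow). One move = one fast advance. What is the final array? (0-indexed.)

(s=0,f=0) a[fast]=0 → fast++
(s=0,f=1) a[fast]=0 → fast++
(s=0,f=2) a[fast]=0 → fast++
(s=0,f=3) a[fast]=0 → fast++
(s=0,f=4) a[fast]=0 → fast++
(s=0,f=5) a[fast]=0 → fast++
(s=0,f=6) a[fast]=9≠0 swap→a[0]=9 → slow++,fast++
(s=1,f=7) a[fast]=0 → fast++
(s=1,f=8) a[fast]=0 → fast++
(s=1,f=9) a[fast]=0 → fast++
(s=1,f=10) a[fast]=0 → fast++
(s=1,f=11) a[fast]=0 → fast++

[9, 0, 0, 0, 0, 0, 0, 0, 0, 0, 0, 0]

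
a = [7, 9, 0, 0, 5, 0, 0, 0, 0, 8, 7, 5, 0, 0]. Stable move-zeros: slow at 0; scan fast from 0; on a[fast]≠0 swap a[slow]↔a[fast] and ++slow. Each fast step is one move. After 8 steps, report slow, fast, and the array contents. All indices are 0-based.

(s=0,f=0) a[fast]=7≠0 swap→a[0]=7 → slow++,fast++
(s=1,f=1) a[fast]=9≠0 swap→a[1]=9 → slow++,fast++
(s=2,f=2) a[fast]=0 → fast++
(s=2,f=3) a[fast]=0 → fast++
(s=2,f=4) a[fast]=5≠0 swap→a[2]=5 → slow++,fast++
(s=3,f=5) a[fast]=0 → fast++
(s=3,f=6) a[fast]=0 → fast++
(s=3,f=7) a[fast]=0 → fast++

slow=3, fast=8, a=[7, 9, 5, 0, 0, 0, 0, 0, 0, 8, 7, 5, 0, 0]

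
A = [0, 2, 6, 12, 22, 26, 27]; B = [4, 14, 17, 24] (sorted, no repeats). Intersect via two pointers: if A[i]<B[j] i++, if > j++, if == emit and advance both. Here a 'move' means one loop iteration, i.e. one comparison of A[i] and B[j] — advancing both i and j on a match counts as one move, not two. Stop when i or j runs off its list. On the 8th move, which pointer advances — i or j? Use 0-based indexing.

i=0 j=0: 0<4, i++
i=1 j=0: 2<4, i++
i=2 j=0: 6>4, j++
i=2 j=1: 6<14, i++
i=3 j=1: 12<14, i++
i=4 j=1: 22>14, j++
i=4 j=2: 22>17, j++
i=4 j=3: 22<24, i++

i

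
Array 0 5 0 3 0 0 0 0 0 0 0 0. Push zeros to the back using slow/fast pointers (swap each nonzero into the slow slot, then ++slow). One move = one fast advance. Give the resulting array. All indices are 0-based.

slow=0 fast=0: a[fast]=0, fast++
slow=0 fast=1: a[fast]=5≠0 swap→a[0]=5, slow++,fast++
slow=1 fast=2: a[fast]=0, fast++
slow=1 fast=3: a[fast]=3≠0 swap→a[1]=3, slow++,fast++
slow=2 fast=4: a[fast]=0, fast++
slow=2 fast=5: a[fast]=0, fast++
slow=2 fast=6: a[fast]=0, fast++
slow=2 fast=7: a[fast]=0, fast++
slow=2 fast=8: a[fast]=0, fast++
slow=2 fast=9: a[fast]=0, fast++
slow=2 fast=10: a[fast]=0, fast++
slow=2 fast=11: a[fast]=0, fast++

[5, 3, 0, 0, 0, 0, 0, 0, 0, 0, 0, 0]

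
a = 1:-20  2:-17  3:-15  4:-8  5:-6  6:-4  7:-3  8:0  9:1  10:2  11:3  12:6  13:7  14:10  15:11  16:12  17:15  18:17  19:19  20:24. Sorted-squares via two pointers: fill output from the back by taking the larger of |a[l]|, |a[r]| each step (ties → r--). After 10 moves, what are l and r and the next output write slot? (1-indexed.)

l=4, r=13, next write slot=10

[1,20] |-20|<=|24| out[20]=576 → r--
[1,19] |-20|>|19| out[19]=400 → l++
[2,19] |-17|<=|19| out[18]=361 → r--
[2,18] |-17|<=|17| out[17]=289 → r--
[2,17] |-17|>|15| out[16]=289 → l++
[3,17] |-15|<=|15| out[15]=225 → r--
[3,16] |-15|>|12| out[14]=225 → l++
[4,16] |-8|<=|12| out[13]=144 → r--
[4,15] |-8|<=|11| out[12]=121 → r--
[4,14] |-8|<=|10| out[11]=100 → r--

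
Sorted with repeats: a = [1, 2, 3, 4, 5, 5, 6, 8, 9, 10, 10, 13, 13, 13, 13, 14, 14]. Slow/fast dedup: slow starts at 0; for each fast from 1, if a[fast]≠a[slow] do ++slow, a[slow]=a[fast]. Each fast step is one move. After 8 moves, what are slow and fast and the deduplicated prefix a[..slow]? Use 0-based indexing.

(s=0,f=1) a[fast]=2≠a[slow]=1 write a[1]=2 → slow++,fast++
(s=1,f=2) a[fast]=3≠a[slow]=2 write a[2]=3 → slow++,fast++
(s=2,f=3) a[fast]=4≠a[slow]=3 write a[3]=4 → slow++,fast++
(s=3,f=4) a[fast]=5≠a[slow]=4 write a[4]=5 → slow++,fast++
(s=4,f=5) a[fast]=5=a[slow] dup → fast++
(s=4,f=6) a[fast]=6≠a[slow]=5 write a[5]=6 → slow++,fast++
(s=5,f=7) a[fast]=8≠a[slow]=6 write a[6]=8 → slow++,fast++
(s=6,f=8) a[fast]=9≠a[slow]=8 write a[7]=9 → slow++,fast++

slow=7, fast=9, prefix=[1, 2, 3, 4, 5, 6, 8, 9]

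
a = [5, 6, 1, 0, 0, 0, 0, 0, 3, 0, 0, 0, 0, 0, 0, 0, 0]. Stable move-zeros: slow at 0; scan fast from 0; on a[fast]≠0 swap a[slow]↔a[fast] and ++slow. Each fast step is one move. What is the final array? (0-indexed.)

slow=0 fast=0: a[fast]=5≠0 swap→a[0]=5, slow++,fast++
slow=1 fast=1: a[fast]=6≠0 swap→a[1]=6, slow++,fast++
slow=2 fast=2: a[fast]=1≠0 swap→a[2]=1, slow++,fast++
slow=3 fast=3: a[fast]=0, fast++
slow=3 fast=4: a[fast]=0, fast++
slow=3 fast=5: a[fast]=0, fast++
slow=3 fast=6: a[fast]=0, fast++
slow=3 fast=7: a[fast]=0, fast++
slow=3 fast=8: a[fast]=3≠0 swap→a[3]=3, slow++,fast++
slow=4 fast=9: a[fast]=0, fast++
slow=4 fast=10: a[fast]=0, fast++
slow=4 fast=11: a[fast]=0, fast++
slow=4 fast=12: a[fast]=0, fast++
slow=4 fast=13: a[fast]=0, fast++
slow=4 fast=14: a[fast]=0, fast++
slow=4 fast=15: a[fast]=0, fast++
slow=4 fast=16: a[fast]=0, fast++

[5, 6, 1, 3, 0, 0, 0, 0, 0, 0, 0, 0, 0, 0, 0, 0, 0]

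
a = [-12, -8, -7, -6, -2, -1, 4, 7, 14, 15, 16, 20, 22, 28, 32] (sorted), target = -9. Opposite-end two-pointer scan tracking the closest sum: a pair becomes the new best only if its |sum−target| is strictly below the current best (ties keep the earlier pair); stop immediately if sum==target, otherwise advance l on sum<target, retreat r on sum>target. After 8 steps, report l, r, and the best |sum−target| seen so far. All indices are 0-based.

l=0 r=14: -12+32=20 d=29 *, r--
l=0 r=13: -12+28=16 d=25 *, r--
l=0 r=12: -12+22=10 d=19 *, r--
l=0 r=11: -12+20=8 d=17 *, r--
l=0 r=10: -12+16=4 d=13 *, r--
l=0 r=9: -12+15=3 d=12 *, r--
l=0 r=8: -12+14=2 d=11 *, r--
l=0 r=7: -12+7=-5 d=4 *, r--

l=0, r=6, best |Δ|=4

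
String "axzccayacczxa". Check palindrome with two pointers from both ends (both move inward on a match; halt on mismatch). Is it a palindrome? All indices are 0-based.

[0,12] 'a'=='a' → l++,r--
[1,11] 'x'=='x' → l++,r--
[2,10] 'z'=='z' → l++,r--
[3,9] 'c'=='c' → l++,r--
[4,8] 'c'=='c' → l++,r--
[5,7] 'a'=='a' → l++,r--

palindrome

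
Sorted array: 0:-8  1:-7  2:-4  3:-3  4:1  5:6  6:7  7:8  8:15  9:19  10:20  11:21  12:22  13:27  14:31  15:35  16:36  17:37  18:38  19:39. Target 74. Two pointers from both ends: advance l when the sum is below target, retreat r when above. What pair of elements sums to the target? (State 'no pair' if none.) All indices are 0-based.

(35, 39)

[0,19] -8+39=31 <74 → l++
[1,19] -7+39=32 <74 → l++
[2,19] -4+39=35 <74 → l++
[3,19] -3+39=36 <74 → l++
[4,19] 1+39=40 <74 → l++
[5,19] 6+39=45 <74 → l++
[6,19] 7+39=46 <74 → l++
[7,19] 8+39=47 <74 → l++
[8,19] 15+39=54 <74 → l++
[9,19] 19+39=58 <74 → l++
[10,19] 20+39=59 <74 → l++
[11,19] 21+39=60 <74 → l++
[12,19] 22+39=61 <74 → l++
[13,19] 27+39=66 <74 → l++
[14,19] 31+39=70 <74 → l++
[15,19] 35+39=74 → found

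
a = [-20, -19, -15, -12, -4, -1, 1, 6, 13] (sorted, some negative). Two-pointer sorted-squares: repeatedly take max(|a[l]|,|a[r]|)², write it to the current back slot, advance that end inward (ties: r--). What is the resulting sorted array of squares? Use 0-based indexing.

[0,8] |-20|>|13| out[8]=400 → l++
[1,8] |-19|>|13| out[7]=361 → l++
[2,8] |-15|>|13| out[6]=225 → l++
[3,8] |-12|<=|13| out[5]=169 → r--
[3,7] |-12|>|6| out[4]=144 → l++
[4,7] |-4|<=|6| out[3]=36 → r--
[4,6] |-4|>|1| out[2]=16 → l++
[5,6] |-1|<=|1| out[1]=1 → r--
[5,5] |-1|<=|-1| out[0]=1 → r--

[1, 1, 16, 36, 144, 169, 225, 361, 400]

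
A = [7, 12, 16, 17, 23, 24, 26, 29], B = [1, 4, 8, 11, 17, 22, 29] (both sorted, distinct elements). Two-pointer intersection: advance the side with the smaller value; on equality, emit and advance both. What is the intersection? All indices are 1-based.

i=1 j=1: 7>1, j++
i=1 j=2: 7>4, j++
i=1 j=3: 7<8, i++
i=2 j=3: 12>8, j++
i=2 j=4: 12>11, j++
i=2 j=5: 12<17, i++
i=3 j=5: 16<17, i++
i=4 j=5: 17==17 emit, i++,j++
i=5 j=6: 23>22, j++
i=5 j=7: 23<29, i++
i=6 j=7: 24<29, i++
i=7 j=7: 26<29, i++
i=8 j=7: 29==29 emit, i++,j++

intersection = [17, 29]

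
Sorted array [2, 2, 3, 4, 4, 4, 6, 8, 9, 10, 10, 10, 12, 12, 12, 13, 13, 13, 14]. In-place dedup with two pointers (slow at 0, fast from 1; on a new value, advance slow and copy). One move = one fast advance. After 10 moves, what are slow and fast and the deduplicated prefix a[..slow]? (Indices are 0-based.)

slow=6, fast=11, prefix=[2, 3, 4, 6, 8, 9, 10]

(s=0,f=1) a[fast]=2=a[slow] dup → fast++
(s=0,f=2) a[fast]=3≠a[slow]=2 write a[1]=3 → slow++,fast++
(s=1,f=3) a[fast]=4≠a[slow]=3 write a[2]=4 → slow++,fast++
(s=2,f=4) a[fast]=4=a[slow] dup → fast++
(s=2,f=5) a[fast]=4=a[slow] dup → fast++
(s=2,f=6) a[fast]=6≠a[slow]=4 write a[3]=6 → slow++,fast++
(s=3,f=7) a[fast]=8≠a[slow]=6 write a[4]=8 → slow++,fast++
(s=4,f=8) a[fast]=9≠a[slow]=8 write a[5]=9 → slow++,fast++
(s=5,f=9) a[fast]=10≠a[slow]=9 write a[6]=10 → slow++,fast++
(s=6,f=10) a[fast]=10=a[slow] dup → fast++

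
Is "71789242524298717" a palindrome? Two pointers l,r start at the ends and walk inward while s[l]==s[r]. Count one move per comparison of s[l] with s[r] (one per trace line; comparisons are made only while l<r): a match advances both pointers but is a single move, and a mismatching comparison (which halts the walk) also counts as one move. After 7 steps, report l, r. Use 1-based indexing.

[1,17] '7'=='7' → l++,r--
[2,16] '1'=='1' → l++,r--
[3,15] '7'=='7' → l++,r--
[4,14] '8'=='8' → l++,r--
[5,13] '9'=='9' → l++,r--
[6,12] '2'=='2' → l++,r--
[7,11] '4'=='4' → l++,r--

l=8, r=10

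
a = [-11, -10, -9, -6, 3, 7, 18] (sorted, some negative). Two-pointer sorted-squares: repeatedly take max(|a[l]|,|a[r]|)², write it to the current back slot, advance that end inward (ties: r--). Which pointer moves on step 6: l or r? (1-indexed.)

[1,7] |-11|<=|18| out[7]=324 → r--
[1,6] |-11|>|7| out[6]=121 → l++
[2,6] |-10|>|7| out[5]=100 → l++
[3,6] |-9|>|7| out[4]=81 → l++
[4,6] |-6|<=|7| out[3]=49 → r--
[4,5] |-6|>|3| out[2]=36 → l++

l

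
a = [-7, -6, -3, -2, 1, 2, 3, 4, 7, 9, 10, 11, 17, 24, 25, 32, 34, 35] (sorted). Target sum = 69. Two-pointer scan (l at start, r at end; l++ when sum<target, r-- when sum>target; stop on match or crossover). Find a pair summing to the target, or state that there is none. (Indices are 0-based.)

l=0 r=17: -7+35=28 <69, l++
l=1 r=17: -6+35=29 <69, l++
l=2 r=17: -3+35=32 <69, l++
l=3 r=17: -2+35=33 <69, l++
l=4 r=17: 1+35=36 <69, l++
l=5 r=17: 2+35=37 <69, l++
l=6 r=17: 3+35=38 <69, l++
l=7 r=17: 4+35=39 <69, l++
l=8 r=17: 7+35=42 <69, l++
l=9 r=17: 9+35=44 <69, l++
l=10 r=17: 10+35=45 <69, l++
l=11 r=17: 11+35=46 <69, l++
l=12 r=17: 17+35=52 <69, l++
l=13 r=17: 24+35=59 <69, l++
l=14 r=17: 25+35=60 <69, l++
l=15 r=17: 32+35=67 <69, l++
l=16 r=17: 34+35=69, found

(34, 35)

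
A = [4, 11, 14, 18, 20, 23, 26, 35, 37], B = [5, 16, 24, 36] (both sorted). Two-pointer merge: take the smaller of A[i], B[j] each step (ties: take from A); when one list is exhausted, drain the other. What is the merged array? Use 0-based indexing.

i=0 j=0: A[i]=4<=B[j]=5 take 4, i++
i=1 j=0: A[i]=11>B[j]=5 take 5, j++
i=1 j=1: A[i]=11<=B[j]=16 take 11, i++
i=2 j=1: A[i]=14<=B[j]=16 take 14, i++
i=3 j=1: A[i]=18>B[j]=16 take 16, j++
i=3 j=2: A[i]=18<=B[j]=24 take 18, i++
i=4 j=2: A[i]=20<=B[j]=24 take 20, i++
i=5 j=2: A[i]=23<=B[j]=24 take 23, i++
i=6 j=2: A[i]=26>B[j]=24 take 24, j++
i=6 j=3: A[i]=26<=B[j]=36 take 26, i++
i=7 j=3: A[i]=35<=B[j]=36 take 35, i++
i=8 j=3: A[i]=37>B[j]=36 take 36, j++
i=8 j=4: B done, take A[i]=37, i++

[4, 5, 11, 14, 16, 18, 20, 23, 24, 26, 35, 36, 37]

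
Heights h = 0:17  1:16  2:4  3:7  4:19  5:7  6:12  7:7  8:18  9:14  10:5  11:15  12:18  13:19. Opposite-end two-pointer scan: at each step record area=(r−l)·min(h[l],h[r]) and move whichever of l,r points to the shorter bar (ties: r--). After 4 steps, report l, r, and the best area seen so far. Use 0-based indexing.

[0,13] min(17,19)*13=221 best=221 * → l++
[1,13] min(16,19)*12=192 best=221 → l++
[2,13] min(4,19)*11=44 best=221 → l++
[3,13] min(7,19)*10=70 best=221 → l++

l=4, r=13, best area=221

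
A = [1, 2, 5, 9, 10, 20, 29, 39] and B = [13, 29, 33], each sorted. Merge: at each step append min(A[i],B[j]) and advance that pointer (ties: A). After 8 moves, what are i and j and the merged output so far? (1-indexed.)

[i=1,j=1] A[i]=1<=B[j]=13 take 1 → i++
[i=2,j=1] A[i]=2<=B[j]=13 take 2 → i++
[i=3,j=1] A[i]=5<=B[j]=13 take 5 → i++
[i=4,j=1] A[i]=9<=B[j]=13 take 9 → i++
[i=5,j=1] A[i]=10<=B[j]=13 take 10 → i++
[i=6,j=1] A[i]=20>B[j]=13 take 13 → j++
[i=6,j=2] A[i]=20<=B[j]=29 take 20 → i++
[i=7,j=2] A[i]=29<=B[j]=29 take 29 → i++

i=8, j=2, merged so far=[1, 2, 5, 9, 10, 13, 20, 29]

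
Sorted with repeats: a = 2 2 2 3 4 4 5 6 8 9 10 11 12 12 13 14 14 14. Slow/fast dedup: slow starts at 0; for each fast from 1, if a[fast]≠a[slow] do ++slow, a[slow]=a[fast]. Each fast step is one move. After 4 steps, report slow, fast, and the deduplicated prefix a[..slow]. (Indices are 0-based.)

slow=2, fast=5, prefix=[2, 3, 4]

slow=0 fast=1: a[fast]=2=a[slow] dup, fast++
slow=0 fast=2: a[fast]=2=a[slow] dup, fast++
slow=0 fast=3: a[fast]=3≠a[slow]=2 write a[1]=3, slow++,fast++
slow=1 fast=4: a[fast]=4≠a[slow]=3 write a[2]=4, slow++,fast++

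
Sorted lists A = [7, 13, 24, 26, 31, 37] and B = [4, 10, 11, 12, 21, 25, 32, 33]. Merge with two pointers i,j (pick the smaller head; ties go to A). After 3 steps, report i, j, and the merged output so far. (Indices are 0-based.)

i=1, j=2, merged so far=[4, 7, 10]

i=0 j=0: A[i]=7>B[j]=4 take 4, j++
i=0 j=1: A[i]=7<=B[j]=10 take 7, i++
i=1 j=1: A[i]=13>B[j]=10 take 10, j++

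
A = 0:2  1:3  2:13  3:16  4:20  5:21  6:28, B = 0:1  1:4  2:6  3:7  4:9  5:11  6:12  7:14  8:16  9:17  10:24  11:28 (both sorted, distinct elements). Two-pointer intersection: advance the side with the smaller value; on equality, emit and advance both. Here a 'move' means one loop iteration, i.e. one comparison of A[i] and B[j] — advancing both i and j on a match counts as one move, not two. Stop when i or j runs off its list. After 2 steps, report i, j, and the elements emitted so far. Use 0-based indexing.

[i=0,j=0] 2>1 → j++
[i=0,j=1] 2<4 → i++

i=1, j=1, emitted=[]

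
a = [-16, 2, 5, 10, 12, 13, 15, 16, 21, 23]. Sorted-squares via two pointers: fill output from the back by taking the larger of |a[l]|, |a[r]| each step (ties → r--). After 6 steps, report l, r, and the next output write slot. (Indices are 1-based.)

l=1 r=10: |-16|<=|23| out[10]=529, r--
l=1 r=9: |-16|<=|21| out[9]=441, r--
l=1 r=8: |-16|<=|16| out[8]=256, r--
l=1 r=7: |-16|>|15| out[7]=256, l++
l=2 r=7: |2|<=|15| out[6]=225, r--
l=2 r=6: |2|<=|13| out[5]=169, r--

l=2, r=5, next write slot=4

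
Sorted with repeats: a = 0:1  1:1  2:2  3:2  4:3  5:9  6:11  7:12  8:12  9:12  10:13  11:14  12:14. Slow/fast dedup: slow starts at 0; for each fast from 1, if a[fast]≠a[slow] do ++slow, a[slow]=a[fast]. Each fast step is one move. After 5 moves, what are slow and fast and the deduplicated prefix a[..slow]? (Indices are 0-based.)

slow=3, fast=6, prefix=[1, 2, 3, 9]

(s=0,f=1) a[fast]=1=a[slow] dup → fast++
(s=0,f=2) a[fast]=2≠a[slow]=1 write a[1]=2 → slow++,fast++
(s=1,f=3) a[fast]=2=a[slow] dup → fast++
(s=1,f=4) a[fast]=3≠a[slow]=2 write a[2]=3 → slow++,fast++
(s=2,f=5) a[fast]=9≠a[slow]=3 write a[3]=9 → slow++,fast++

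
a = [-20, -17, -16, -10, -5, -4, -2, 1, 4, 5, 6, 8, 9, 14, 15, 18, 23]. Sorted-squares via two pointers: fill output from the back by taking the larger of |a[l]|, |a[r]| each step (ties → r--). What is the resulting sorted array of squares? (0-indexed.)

[0,16] |-20|<=|23| out[16]=529 → r--
[0,15] |-20|>|18| out[15]=400 → l++
[1,15] |-17|<=|18| out[14]=324 → r--
[1,14] |-17|>|15| out[13]=289 → l++
[2,14] |-16|>|15| out[12]=256 → l++
[3,14] |-10|<=|15| out[11]=225 → r--
[3,13] |-10|<=|14| out[10]=196 → r--
[3,12] |-10|>|9| out[9]=100 → l++
[4,12] |-5|<=|9| out[8]=81 → r--
[4,11] |-5|<=|8| out[7]=64 → r--
[4,10] |-5|<=|6| out[6]=36 → r--
[4,9] |-5|<=|5| out[5]=25 → r--
[4,8] |-5|>|4| out[4]=25 → l++
[5,8] |-4|<=|4| out[3]=16 → r--
[5,7] |-4|>|1| out[2]=16 → l++
[6,7] |-2|>|1| out[1]=4 → l++
[7,7] |1|<=|1| out[0]=1 → r--

[1, 4, 16, 16, 25, 25, 36, 64, 81, 100, 196, 225, 256, 289, 324, 400, 529]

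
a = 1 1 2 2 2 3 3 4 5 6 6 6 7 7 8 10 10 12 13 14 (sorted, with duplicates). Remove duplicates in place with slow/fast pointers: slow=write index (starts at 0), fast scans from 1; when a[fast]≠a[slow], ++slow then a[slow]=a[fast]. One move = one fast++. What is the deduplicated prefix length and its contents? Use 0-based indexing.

(s=0,f=1) a[fast]=1=a[slow] dup → fast++
(s=0,f=2) a[fast]=2≠a[slow]=1 write a[1]=2 → slow++,fast++
(s=1,f=3) a[fast]=2=a[slow] dup → fast++
(s=1,f=4) a[fast]=2=a[slow] dup → fast++
(s=1,f=5) a[fast]=3≠a[slow]=2 write a[2]=3 → slow++,fast++
(s=2,f=6) a[fast]=3=a[slow] dup → fast++
(s=2,f=7) a[fast]=4≠a[slow]=3 write a[3]=4 → slow++,fast++
(s=3,f=8) a[fast]=5≠a[slow]=4 write a[4]=5 → slow++,fast++
(s=4,f=9) a[fast]=6≠a[slow]=5 write a[5]=6 → slow++,fast++
(s=5,f=10) a[fast]=6=a[slow] dup → fast++
(s=5,f=11) a[fast]=6=a[slow] dup → fast++
(s=5,f=12) a[fast]=7≠a[slow]=6 write a[6]=7 → slow++,fast++
(s=6,f=13) a[fast]=7=a[slow] dup → fast++
(s=6,f=14) a[fast]=8≠a[slow]=7 write a[7]=8 → slow++,fast++
(s=7,f=15) a[fast]=10≠a[slow]=8 write a[8]=10 → slow++,fast++
(s=8,f=16) a[fast]=10=a[slow] dup → fast++
(s=8,f=17) a[fast]=12≠a[slow]=10 write a[9]=12 → slow++,fast++
(s=9,f=18) a[fast]=13≠a[slow]=12 write a[10]=13 → slow++,fast++
(s=10,f=19) a[fast]=14≠a[slow]=13 write a[11]=14 → slow++,fast++

length 12; prefix = [1, 2, 3, 4, 5, 6, 7, 8, 10, 12, 13, 14]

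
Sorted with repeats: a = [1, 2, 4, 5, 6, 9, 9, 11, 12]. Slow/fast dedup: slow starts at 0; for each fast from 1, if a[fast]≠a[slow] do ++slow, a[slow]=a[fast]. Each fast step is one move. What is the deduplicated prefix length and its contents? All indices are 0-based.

length 8; prefix = [1, 2, 4, 5, 6, 9, 11, 12]

slow=0 fast=1: a[fast]=2≠a[slow]=1 write a[1]=2, slow++,fast++
slow=1 fast=2: a[fast]=4≠a[slow]=2 write a[2]=4, slow++,fast++
slow=2 fast=3: a[fast]=5≠a[slow]=4 write a[3]=5, slow++,fast++
slow=3 fast=4: a[fast]=6≠a[slow]=5 write a[4]=6, slow++,fast++
slow=4 fast=5: a[fast]=9≠a[slow]=6 write a[5]=9, slow++,fast++
slow=5 fast=6: a[fast]=9=a[slow] dup, fast++
slow=5 fast=7: a[fast]=11≠a[slow]=9 write a[6]=11, slow++,fast++
slow=6 fast=8: a[fast]=12≠a[slow]=11 write a[7]=12, slow++,fast++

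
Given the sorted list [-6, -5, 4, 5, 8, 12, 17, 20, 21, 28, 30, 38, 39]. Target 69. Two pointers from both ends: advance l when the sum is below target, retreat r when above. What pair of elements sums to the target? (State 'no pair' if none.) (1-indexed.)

(30, 39)

l=1 r=13: -6+39=33 <69, l++
l=2 r=13: -5+39=34 <69, l++
l=3 r=13: 4+39=43 <69, l++
l=4 r=13: 5+39=44 <69, l++
l=5 r=13: 8+39=47 <69, l++
l=6 r=13: 12+39=51 <69, l++
l=7 r=13: 17+39=56 <69, l++
l=8 r=13: 20+39=59 <69, l++
l=9 r=13: 21+39=60 <69, l++
l=10 r=13: 28+39=67 <69, l++
l=11 r=13: 30+39=69, found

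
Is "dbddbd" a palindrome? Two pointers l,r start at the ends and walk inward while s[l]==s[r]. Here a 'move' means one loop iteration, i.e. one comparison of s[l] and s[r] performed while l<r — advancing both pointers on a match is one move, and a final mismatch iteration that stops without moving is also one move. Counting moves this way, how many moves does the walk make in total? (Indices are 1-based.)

3 moves

l=1 r=6: 'd'=='d', l++,r--
l=2 r=5: 'b'=='b', l++,r--
l=3 r=4: 'd'=='d', l++,r--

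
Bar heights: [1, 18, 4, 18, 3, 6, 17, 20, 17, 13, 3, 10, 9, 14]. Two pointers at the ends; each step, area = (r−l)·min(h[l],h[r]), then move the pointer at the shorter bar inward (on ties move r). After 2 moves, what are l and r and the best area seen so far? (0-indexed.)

l=1, r=12, best area=168

l=0 r=13: min(1,14)*13=13 best=13 *, l++
l=1 r=13: min(18,14)*12=168 best=168 *, r--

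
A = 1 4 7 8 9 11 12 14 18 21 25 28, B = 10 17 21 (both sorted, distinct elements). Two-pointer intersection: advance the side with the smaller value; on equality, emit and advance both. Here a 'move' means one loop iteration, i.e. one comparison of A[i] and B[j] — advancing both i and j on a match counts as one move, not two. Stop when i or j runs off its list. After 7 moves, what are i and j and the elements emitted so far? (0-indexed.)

i=6, j=1, emitted=[]

[i=0,j=0] 1<10 → i++
[i=1,j=0] 4<10 → i++
[i=2,j=0] 7<10 → i++
[i=3,j=0] 8<10 → i++
[i=4,j=0] 9<10 → i++
[i=5,j=0] 11>10 → j++
[i=5,j=1] 11<17 → i++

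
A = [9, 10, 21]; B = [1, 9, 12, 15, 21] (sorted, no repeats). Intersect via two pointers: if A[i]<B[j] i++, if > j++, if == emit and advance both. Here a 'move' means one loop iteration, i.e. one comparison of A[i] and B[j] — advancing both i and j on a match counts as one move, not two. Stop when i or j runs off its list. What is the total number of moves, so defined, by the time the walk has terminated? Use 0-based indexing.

i=0 j=0: 9>1, j++
i=0 j=1: 9==9 emit, i++,j++
i=1 j=2: 10<12, i++
i=2 j=2: 21>12, j++
i=2 j=3: 21>15, j++
i=2 j=4: 21==21 emit, i++,j++

6 moves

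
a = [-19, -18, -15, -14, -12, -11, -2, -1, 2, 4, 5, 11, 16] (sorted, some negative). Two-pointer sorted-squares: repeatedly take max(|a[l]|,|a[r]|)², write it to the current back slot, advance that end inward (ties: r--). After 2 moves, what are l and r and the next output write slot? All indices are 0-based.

l=2, r=12, next write slot=10

l=0 r=12: |-19|>|16| out[12]=361, l++
l=1 r=12: |-18|>|16| out[11]=324, l++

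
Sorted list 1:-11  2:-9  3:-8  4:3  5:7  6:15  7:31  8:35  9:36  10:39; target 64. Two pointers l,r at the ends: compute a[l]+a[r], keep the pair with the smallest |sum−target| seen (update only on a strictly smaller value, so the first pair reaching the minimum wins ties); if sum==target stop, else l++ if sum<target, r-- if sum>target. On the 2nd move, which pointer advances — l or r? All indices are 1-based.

[1,10] -11+39=28 d=36 * → l++
[2,10] -9+39=30 d=34 * → l++

l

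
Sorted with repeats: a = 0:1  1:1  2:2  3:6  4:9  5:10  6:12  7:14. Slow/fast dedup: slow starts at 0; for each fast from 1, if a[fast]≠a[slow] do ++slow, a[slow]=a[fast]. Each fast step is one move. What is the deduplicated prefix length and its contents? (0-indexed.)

(s=0,f=1) a[fast]=1=a[slow] dup → fast++
(s=0,f=2) a[fast]=2≠a[slow]=1 write a[1]=2 → slow++,fast++
(s=1,f=3) a[fast]=6≠a[slow]=2 write a[2]=6 → slow++,fast++
(s=2,f=4) a[fast]=9≠a[slow]=6 write a[3]=9 → slow++,fast++
(s=3,f=5) a[fast]=10≠a[slow]=9 write a[4]=10 → slow++,fast++
(s=4,f=6) a[fast]=12≠a[slow]=10 write a[5]=12 → slow++,fast++
(s=5,f=7) a[fast]=14≠a[slow]=12 write a[6]=14 → slow++,fast++

length 7; prefix = [1, 2, 6, 9, 10, 12, 14]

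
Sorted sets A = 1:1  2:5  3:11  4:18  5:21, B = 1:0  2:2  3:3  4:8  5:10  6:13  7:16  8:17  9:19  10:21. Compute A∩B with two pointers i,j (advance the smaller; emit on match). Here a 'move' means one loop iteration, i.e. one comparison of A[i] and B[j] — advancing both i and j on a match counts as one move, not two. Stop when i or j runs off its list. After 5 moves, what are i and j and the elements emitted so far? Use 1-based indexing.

[i=1,j=1] 1>0 → j++
[i=1,j=2] 1<2 → i++
[i=2,j=2] 5>2 → j++
[i=2,j=3] 5>3 → j++
[i=2,j=4] 5<8 → i++

i=3, j=4, emitted=[]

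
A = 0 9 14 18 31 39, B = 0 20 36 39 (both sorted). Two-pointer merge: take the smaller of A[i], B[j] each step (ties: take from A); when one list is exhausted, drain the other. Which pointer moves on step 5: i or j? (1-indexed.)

i

[i=1,j=1] A[i]=0<=B[j]=0 take 0 → i++
[i=2,j=1] A[i]=9>B[j]=0 take 0 → j++
[i=2,j=2] A[i]=9<=B[j]=20 take 9 → i++
[i=3,j=2] A[i]=14<=B[j]=20 take 14 → i++
[i=4,j=2] A[i]=18<=B[j]=20 take 18 → i++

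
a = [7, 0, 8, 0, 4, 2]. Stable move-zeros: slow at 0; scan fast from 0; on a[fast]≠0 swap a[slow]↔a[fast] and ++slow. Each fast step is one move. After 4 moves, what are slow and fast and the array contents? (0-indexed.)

(s=0,f=0) a[fast]=7≠0 swap→a[0]=7 → slow++,fast++
(s=1,f=1) a[fast]=0 → fast++
(s=1,f=2) a[fast]=8≠0 swap→a[1]=8 → slow++,fast++
(s=2,f=3) a[fast]=0 → fast++

slow=2, fast=4, a=[7, 8, 0, 0, 4, 2]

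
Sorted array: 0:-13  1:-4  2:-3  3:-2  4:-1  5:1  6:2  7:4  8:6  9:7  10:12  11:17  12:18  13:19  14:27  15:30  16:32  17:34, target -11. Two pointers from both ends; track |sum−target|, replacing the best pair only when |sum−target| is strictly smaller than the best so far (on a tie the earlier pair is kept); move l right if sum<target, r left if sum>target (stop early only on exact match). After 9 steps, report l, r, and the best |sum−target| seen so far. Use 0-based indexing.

l=0, r=8, best |Δ|=5

[0,17] -13+34=21 d=32 * → r--
[0,16] -13+32=19 d=30 * → r--
[0,15] -13+30=17 d=28 * → r--
[0,14] -13+27=14 d=25 * → r--
[0,13] -13+19=6 d=17 * → r--
[0,12] -13+18=5 d=16 * → r--
[0,11] -13+17=4 d=15 * → r--
[0,10] -13+12=-1 d=10 * → r--
[0,9] -13+7=-6 d=5 * → r--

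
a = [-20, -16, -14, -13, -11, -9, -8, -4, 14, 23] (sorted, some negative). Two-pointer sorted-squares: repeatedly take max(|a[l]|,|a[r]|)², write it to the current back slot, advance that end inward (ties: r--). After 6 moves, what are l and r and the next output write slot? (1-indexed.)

l=5, r=8, next write slot=4

[1,10] |-20|<=|23| out[10]=529 → r--
[1,9] |-20|>|14| out[9]=400 → l++
[2,9] |-16|>|14| out[8]=256 → l++
[3,9] |-14|<=|14| out[7]=196 → r--
[3,8] |-14|>|-4| out[6]=196 → l++
[4,8] |-13|>|-4| out[5]=169 → l++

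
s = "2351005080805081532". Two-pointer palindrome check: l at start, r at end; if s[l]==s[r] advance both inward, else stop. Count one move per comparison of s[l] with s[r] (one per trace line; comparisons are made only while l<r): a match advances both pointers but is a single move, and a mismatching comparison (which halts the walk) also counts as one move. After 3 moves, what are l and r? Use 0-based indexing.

l=3, r=15

[0,18] '2'=='2' → l++,r--
[1,17] '3'=='3' → l++,r--
[2,16] '5'=='5' → l++,r--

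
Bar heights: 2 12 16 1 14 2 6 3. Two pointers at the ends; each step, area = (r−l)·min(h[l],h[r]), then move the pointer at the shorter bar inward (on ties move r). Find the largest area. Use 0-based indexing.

max area = 36

[0,7] min(2,3)*7=14 best=14 * → l++
[1,7] min(12,3)*6=18 best=18 * → r--
[1,6] min(12,6)*5=30 best=30 * → r--
[1,5] min(12,2)*4=8 best=30 → r--
[1,4] min(12,14)*3=36 best=36 * → l++
[2,4] min(16,14)*2=28 best=36 → r--
[2,3] min(16,1)*1=1 best=36 → r--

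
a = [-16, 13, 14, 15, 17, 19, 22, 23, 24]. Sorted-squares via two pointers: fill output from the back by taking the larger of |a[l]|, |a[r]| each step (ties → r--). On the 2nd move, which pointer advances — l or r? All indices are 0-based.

[0,8] |-16|<=|24| out[8]=576 → r--
[0,7] |-16|<=|23| out[7]=529 → r--

r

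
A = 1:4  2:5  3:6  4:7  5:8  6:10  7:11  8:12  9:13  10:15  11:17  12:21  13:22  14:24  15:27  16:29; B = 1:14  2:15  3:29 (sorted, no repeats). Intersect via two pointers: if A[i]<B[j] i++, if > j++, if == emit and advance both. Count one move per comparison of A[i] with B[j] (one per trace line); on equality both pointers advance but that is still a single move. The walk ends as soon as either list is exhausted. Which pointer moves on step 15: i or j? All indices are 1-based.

[i=1,j=1] 4<14 → i++
[i=2,j=1] 5<14 → i++
[i=3,j=1] 6<14 → i++
[i=4,j=1] 7<14 → i++
[i=5,j=1] 8<14 → i++
[i=6,j=1] 10<14 → i++
[i=7,j=1] 11<14 → i++
[i=8,j=1] 12<14 → i++
[i=9,j=1] 13<14 → i++
[i=10,j=1] 15>14 → j++
[i=10,j=2] 15==15 emit → i++,j++
[i=11,j=3] 17<29 → i++
[i=12,j=3] 21<29 → i++
[i=13,j=3] 22<29 → i++
[i=14,j=3] 24<29 → i++

i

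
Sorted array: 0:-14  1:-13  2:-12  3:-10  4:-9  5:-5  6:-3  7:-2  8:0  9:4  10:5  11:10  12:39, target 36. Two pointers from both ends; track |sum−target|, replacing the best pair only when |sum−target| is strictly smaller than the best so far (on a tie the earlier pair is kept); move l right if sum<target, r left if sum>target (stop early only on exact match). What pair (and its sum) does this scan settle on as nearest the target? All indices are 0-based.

pair (-3, 39) with sum 36 (|Δ|=0)

[0,12] -14+39=25 d=11 * → l++
[1,12] -13+39=26 d=10 * → l++
[2,12] -12+39=27 d=9 * → l++
[3,12] -10+39=29 d=7 * → l++
[4,12] -9+39=30 d=6 * → l++
[5,12] -5+39=34 d=2 * → l++
[6,12] -3+39=36 d=0 * → stop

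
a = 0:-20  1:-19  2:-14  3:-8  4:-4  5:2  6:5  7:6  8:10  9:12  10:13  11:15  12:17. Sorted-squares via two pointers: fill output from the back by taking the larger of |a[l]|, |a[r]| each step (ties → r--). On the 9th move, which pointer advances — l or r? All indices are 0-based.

l=0 r=12: |-20|>|17| out[12]=400, l++
l=1 r=12: |-19|>|17| out[11]=361, l++
l=2 r=12: |-14|<=|17| out[10]=289, r--
l=2 r=11: |-14|<=|15| out[9]=225, r--
l=2 r=10: |-14|>|13| out[8]=196, l++
l=3 r=10: |-8|<=|13| out[7]=169, r--
l=3 r=9: |-8|<=|12| out[6]=144, r--
l=3 r=8: |-8|<=|10| out[5]=100, r--
l=3 r=7: |-8|>|6| out[4]=64, l++

l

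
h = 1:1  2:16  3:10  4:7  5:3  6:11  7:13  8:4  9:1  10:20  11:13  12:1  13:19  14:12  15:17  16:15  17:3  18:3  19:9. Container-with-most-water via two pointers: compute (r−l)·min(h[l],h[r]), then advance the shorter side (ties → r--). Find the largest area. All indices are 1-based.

l=1 r=19: min(1,9)*18=18 best=18 *, l++
l=2 r=19: min(16,9)*17=153 best=153 *, r--
l=2 r=18: min(16,3)*16=48 best=153, r--
l=2 r=17: min(16,3)*15=45 best=153, r--
l=2 r=16: min(16,15)*14=210 best=210 *, r--
l=2 r=15: min(16,17)*13=208 best=210, l++
l=3 r=15: min(10,17)*12=120 best=210, l++
l=4 r=15: min(7,17)*11=77 best=210, l++
l=5 r=15: min(3,17)*10=30 best=210, l++
l=6 r=15: min(11,17)*9=99 best=210, l++
l=7 r=15: min(13,17)*8=104 best=210, l++
l=8 r=15: min(4,17)*7=28 best=210, l++
l=9 r=15: min(1,17)*6=6 best=210, l++
l=10 r=15: min(20,17)*5=85 best=210, r--
l=10 r=14: min(20,12)*4=48 best=210, r--
l=10 r=13: min(20,19)*3=57 best=210, r--
l=10 r=12: min(20,1)*2=2 best=210, r--
l=10 r=11: min(20,13)*1=13 best=210, r--

max area = 210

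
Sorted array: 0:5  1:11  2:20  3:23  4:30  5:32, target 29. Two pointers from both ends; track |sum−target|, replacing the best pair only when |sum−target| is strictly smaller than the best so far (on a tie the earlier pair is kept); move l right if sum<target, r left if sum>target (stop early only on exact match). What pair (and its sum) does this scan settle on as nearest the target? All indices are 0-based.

l=0 r=5: 5+32=37 d=8 *, r--
l=0 r=4: 5+30=35 d=6 *, r--
l=0 r=3: 5+23=28 d=1 *, l++
l=1 r=3: 11+23=34 d=5, r--
l=1 r=2: 11+20=31 d=2, r--

pair (5, 23) with sum 28 (|Δ|=1)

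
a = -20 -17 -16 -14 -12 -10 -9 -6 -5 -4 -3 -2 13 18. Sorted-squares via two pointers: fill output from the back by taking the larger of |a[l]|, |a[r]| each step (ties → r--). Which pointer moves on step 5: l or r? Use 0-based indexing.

[0,13] |-20|>|18| out[13]=400 → l++
[1,13] |-17|<=|18| out[12]=324 → r--
[1,12] |-17|>|13| out[11]=289 → l++
[2,12] |-16|>|13| out[10]=256 → l++
[3,12] |-14|>|13| out[9]=196 → l++

l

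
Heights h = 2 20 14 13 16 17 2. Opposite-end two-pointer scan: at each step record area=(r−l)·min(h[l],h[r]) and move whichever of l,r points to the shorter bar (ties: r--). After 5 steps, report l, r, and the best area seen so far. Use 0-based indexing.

l=1, r=2, best area=68

[0,6] min(2,2)*6=12 best=12 * → r--
[0,5] min(2,17)*5=10 best=12 → l++
[1,5] min(20,17)*4=68 best=68 * → r--
[1,4] min(20,16)*3=48 best=68 → r--
[1,3] min(20,13)*2=26 best=68 → r--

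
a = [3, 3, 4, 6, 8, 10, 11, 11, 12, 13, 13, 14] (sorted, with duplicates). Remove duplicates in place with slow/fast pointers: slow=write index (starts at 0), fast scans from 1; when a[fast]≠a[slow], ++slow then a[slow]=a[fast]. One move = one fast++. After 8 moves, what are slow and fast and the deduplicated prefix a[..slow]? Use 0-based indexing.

slow=0 fast=1: a[fast]=3=a[slow] dup, fast++
slow=0 fast=2: a[fast]=4≠a[slow]=3 write a[1]=4, slow++,fast++
slow=1 fast=3: a[fast]=6≠a[slow]=4 write a[2]=6, slow++,fast++
slow=2 fast=4: a[fast]=8≠a[slow]=6 write a[3]=8, slow++,fast++
slow=3 fast=5: a[fast]=10≠a[slow]=8 write a[4]=10, slow++,fast++
slow=4 fast=6: a[fast]=11≠a[slow]=10 write a[5]=11, slow++,fast++
slow=5 fast=7: a[fast]=11=a[slow] dup, fast++
slow=5 fast=8: a[fast]=12≠a[slow]=11 write a[6]=12, slow++,fast++

slow=6, fast=9, prefix=[3, 4, 6, 8, 10, 11, 12]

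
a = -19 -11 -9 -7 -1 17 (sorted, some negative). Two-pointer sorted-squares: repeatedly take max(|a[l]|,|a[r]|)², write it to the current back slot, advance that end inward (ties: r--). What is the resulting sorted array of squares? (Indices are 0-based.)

[1, 49, 81, 121, 289, 361]

l=0 r=5: |-19|>|17| out[5]=361, l++
l=1 r=5: |-11|<=|17| out[4]=289, r--
l=1 r=4: |-11|>|-1| out[3]=121, l++
l=2 r=4: |-9|>|-1| out[2]=81, l++
l=3 r=4: |-7|>|-1| out[1]=49, l++
l=4 r=4: |-1|<=|-1| out[0]=1, r--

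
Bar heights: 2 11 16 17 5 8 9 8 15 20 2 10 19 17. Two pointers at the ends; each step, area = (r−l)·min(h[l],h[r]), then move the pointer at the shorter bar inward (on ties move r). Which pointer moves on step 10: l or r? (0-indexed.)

l=0 r=13: min(2,17)*13=26 best=26 *, l++
l=1 r=13: min(11,17)*12=132 best=132 *, l++
l=2 r=13: min(16,17)*11=176 best=176 *, l++
l=3 r=13: min(17,17)*10=170 best=176, r--
l=3 r=12: min(17,19)*9=153 best=176, l++
l=4 r=12: min(5,19)*8=40 best=176, l++
l=5 r=12: min(8,19)*7=56 best=176, l++
l=6 r=12: min(9,19)*6=54 best=176, l++
l=7 r=12: min(8,19)*5=40 best=176, l++
l=8 r=12: min(15,19)*4=60 best=176, l++

l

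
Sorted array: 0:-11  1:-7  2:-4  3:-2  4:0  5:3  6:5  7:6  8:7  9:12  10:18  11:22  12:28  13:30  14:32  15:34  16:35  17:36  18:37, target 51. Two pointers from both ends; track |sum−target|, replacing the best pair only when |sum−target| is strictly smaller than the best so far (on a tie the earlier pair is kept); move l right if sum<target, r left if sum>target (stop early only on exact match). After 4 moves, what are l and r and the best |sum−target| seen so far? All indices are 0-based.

l=4, r=18, best |Δ|=16

[0,18] -11+37=26 d=25 * → l++
[1,18] -7+37=30 d=21 * → l++
[2,18] -4+37=33 d=18 * → l++
[3,18] -2+37=35 d=16 * → l++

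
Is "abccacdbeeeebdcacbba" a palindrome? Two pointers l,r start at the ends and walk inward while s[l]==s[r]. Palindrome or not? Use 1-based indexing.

not a palindrome (mismatch at 3,18)

[1,20] 'a'=='a' → l++,r--
[2,19] 'b'=='b' → l++,r--
[3,18] 'c'!='b' → stop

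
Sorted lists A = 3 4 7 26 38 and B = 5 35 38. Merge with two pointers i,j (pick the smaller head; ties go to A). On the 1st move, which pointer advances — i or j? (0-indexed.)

i=0 j=0: A[i]=3<=B[j]=5 take 3, i++

i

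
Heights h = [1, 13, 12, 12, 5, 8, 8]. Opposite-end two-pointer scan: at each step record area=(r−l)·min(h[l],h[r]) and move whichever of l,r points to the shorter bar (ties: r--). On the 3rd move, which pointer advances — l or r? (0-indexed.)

[0,6] min(1,8)*6=6 best=6 * → l++
[1,6] min(13,8)*5=40 best=40 * → r--
[1,5] min(13,8)*4=32 best=40 → r--

r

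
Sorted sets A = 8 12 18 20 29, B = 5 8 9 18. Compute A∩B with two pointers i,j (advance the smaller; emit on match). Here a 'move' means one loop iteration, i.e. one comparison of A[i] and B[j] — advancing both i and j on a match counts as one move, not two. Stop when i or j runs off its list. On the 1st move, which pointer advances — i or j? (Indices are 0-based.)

j

[i=0,j=0] 8>5 → j++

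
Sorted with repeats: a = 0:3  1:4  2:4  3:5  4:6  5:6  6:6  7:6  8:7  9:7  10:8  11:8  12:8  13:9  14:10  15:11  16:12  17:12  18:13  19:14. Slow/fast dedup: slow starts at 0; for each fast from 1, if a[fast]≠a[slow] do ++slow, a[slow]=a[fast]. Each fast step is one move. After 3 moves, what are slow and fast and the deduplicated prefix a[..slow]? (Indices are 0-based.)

(s=0,f=1) a[fast]=4≠a[slow]=3 write a[1]=4 → slow++,fast++
(s=1,f=2) a[fast]=4=a[slow] dup → fast++
(s=1,f=3) a[fast]=5≠a[slow]=4 write a[2]=5 → slow++,fast++

slow=2, fast=4, prefix=[3, 4, 5]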